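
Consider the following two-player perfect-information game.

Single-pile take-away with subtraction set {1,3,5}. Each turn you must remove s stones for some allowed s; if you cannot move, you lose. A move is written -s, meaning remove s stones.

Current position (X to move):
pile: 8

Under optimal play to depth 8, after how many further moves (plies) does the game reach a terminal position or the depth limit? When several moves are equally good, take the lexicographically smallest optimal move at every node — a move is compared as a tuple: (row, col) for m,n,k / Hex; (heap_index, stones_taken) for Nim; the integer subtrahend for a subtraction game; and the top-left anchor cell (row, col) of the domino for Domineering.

PV length from [8]: 8 plies

p1 X@[8]: -1[7]-1* -3[5]-1 -5[3]-1
p2 O@[7]: -1[6]+1* -3[4]+1 -5[2]+1
p3 X@[6]: -1[5]-1* -3[3]-1 -5[1]-1
p4 O@[5]: -1[4]+1* -3[2]+1 -5[0]+1
p5 X@[4]: -1[3]-1* -3[1]-1
p6 O@[3]: -1[2]+1* -3[0]+1
p7 X@[2]: -1[1]-1*
p8 O@[1]: -1[0]+1*
p9 X@[0] terminal -1; root [8] d8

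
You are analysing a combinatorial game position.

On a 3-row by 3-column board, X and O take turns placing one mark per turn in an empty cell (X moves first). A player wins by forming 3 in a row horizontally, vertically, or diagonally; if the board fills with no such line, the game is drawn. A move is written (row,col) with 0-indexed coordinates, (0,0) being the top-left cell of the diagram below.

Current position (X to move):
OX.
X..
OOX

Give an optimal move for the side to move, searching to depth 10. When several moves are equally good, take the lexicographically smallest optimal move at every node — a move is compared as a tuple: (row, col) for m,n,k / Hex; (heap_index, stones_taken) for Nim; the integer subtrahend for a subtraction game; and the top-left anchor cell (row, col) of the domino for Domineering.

X's best at [OX./X../OOX]: (1,2)

ply 1, X at OX./X../OOX | (0,2)=+0→OXX/X../OOX; (1,1)=+0→OX./XX./OOX; (1,2)=+1→OX./X.X/OOX*
ply 2, O at OX./X.X/OOX | (0,2)=-1→OXO/X.X/OOX*; (1,1)=-1→OX./XOX/OOX
ply 3, X at OXO/X.X/OOX | (1,1)=+1→OXO/XXX/OOX*
ply 4: OXO/XXX/OOX is terminal -1 (O); from OX./X../OOX depth 10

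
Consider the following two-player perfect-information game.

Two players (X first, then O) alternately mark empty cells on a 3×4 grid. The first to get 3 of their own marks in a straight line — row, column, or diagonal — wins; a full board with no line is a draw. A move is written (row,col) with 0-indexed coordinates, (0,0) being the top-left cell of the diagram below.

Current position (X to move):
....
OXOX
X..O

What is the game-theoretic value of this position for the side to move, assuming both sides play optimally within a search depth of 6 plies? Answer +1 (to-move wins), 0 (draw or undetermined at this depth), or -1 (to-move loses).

[..../OXOX/X..O] X move#1: (0,0):-1/X.../OXOX/X..O, (0,1):+1/.X../OXOX/X..O*, (0,2):+1/..X./OXOX/X..O, (0,3):-1/...X/OXOX/X..O, (2,1):-1/..../OXOX/XX.O, (2,2):-1/..../OXOX/X.XO
[.X../OXOX/X..O] O move#2: (0,0):-1/OX../OXOX/X..O*, (0,2):-1/.XO./OXOX/X..O, (0,3):-1/.X.O/OXOX/X..O, (2,1):-1/.X../OXOX/XO.O, (2,2):-1/.X../OXOX/X.OO
[OX../OXOX/X..O] X move#3: (0,2):+1/OXX./OXOX/X..O*, (0,3):+1/OX.X/OXOX/X..O, (2,1):+1/OX../OXOX/XX.O, (2,2):+1/OX../OXOX/X.XO
[OXX./OXOX/X..O] end (terminal -1, O#4); searched ..../OXOX/X..O to 6

value(..../OXOX/X..O, X) = +1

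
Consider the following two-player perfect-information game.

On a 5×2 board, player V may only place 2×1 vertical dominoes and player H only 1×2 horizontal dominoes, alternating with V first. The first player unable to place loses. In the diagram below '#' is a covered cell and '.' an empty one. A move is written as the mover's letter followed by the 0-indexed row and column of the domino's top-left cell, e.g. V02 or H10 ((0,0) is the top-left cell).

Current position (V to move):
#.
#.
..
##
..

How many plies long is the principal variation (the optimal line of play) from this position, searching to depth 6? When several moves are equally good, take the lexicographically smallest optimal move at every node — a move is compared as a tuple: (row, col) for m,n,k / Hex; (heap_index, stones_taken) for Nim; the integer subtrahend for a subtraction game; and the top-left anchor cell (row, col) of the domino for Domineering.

PV length from [#./#./../##/..]: 2 plies

[#./#./../##/..] V move#1: V01:-1/##/##/../##/..*, V11:-1/#./##/.#/##/..
[##/##/../##/..] H move#2: H20:+1/##/##/##/##/..*, H40:+1/##/##/../##/##
[##/##/##/##/..] end (terminal -1, V#3); searched #./#./../##/.. to 6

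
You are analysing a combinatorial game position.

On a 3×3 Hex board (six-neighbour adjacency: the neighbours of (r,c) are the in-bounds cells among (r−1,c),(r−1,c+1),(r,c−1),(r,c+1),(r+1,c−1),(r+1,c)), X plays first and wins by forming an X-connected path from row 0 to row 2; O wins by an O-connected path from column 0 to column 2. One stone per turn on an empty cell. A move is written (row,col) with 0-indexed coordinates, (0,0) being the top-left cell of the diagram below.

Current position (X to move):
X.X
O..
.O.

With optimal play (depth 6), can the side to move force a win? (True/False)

ply 1, X at X.X/O../.O. | (0,1)=-1→XXX/O../.O.*; (1,1)=-1→X.X/OX./.O.; (1,2)=-1→X.X/O.X/.O.; (2,0)=-1→X.X/O../XO.; (2,2)=-1→X.X/O../.OX
ply 2, O at XXX/O../.O. | (1,1)=+1→XXX/OO./.O.*; (1,2)=+1→XXX/O.O/.O.; (2,0)=+1→XXX/O../OO.; (2,2)=+1→XXX/O../.OO
ply 3, X at XXX/OO./.O. | (1,2)=-1→XXX/OOX/.O.*; (2,0)=-1→XXX/OO./XO.; (2,2)=-1→XXX/OO./.OX
ply 4, O at XXX/OOX/.O. | (2,0)=-1→XXX/OOX/OO.; (2,2)=+1→XXX/OOX/.OO*
ply 5: XXX/OOX/.OO is terminal -1 (X); from X.X/O../.O. depth 6

X winning at [X.X/O../.O.]: False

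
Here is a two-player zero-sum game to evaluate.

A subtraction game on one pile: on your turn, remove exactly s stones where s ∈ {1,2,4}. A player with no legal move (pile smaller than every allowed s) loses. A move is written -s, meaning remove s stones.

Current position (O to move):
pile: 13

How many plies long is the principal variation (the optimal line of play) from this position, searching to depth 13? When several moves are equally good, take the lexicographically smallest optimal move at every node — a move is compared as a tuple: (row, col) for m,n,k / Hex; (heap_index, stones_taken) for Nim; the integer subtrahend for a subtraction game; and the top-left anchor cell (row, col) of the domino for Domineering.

PV length from [13]: 9 plies

ply 1, O at 13 | -1=+1→12*; -2=-1→11; -4=+1→9
ply 2, X at 12 | -1=-1→11*; -2=-1→10; -4=-1→8
ply 3, O at 11 | -1=-1→10; -2=+1→9*; -4=-1→7
ply 4, X at 9 | -1=-1→8*; -2=-1→7; -4=-1→5
ply 5, O at 8 | -1=-1→7; -2=+1→6*; -4=-1→4
ply 6, X at 6 | -1=-1→5*; -2=-1→4; -4=-1→2
ply 7, O at 5 | -1=-1→4; -2=+1→3*; -4=-1→1
ply 8, X at 3 | -1=-1→2*; -2=-1→1
ply 9, O at 2 | -1=-1→1; -2=+1→0*
ply 10: 0 is terminal -1 (X); from 13 depth 13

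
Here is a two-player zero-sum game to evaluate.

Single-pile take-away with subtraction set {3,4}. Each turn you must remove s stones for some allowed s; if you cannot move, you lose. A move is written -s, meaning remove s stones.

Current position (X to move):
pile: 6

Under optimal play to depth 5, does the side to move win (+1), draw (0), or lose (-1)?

[6] X move#1: -3:-1/3, -4:+1/2*
[2] end (terminal -1, O#2); searched 6 to 5

value(6, X) = +1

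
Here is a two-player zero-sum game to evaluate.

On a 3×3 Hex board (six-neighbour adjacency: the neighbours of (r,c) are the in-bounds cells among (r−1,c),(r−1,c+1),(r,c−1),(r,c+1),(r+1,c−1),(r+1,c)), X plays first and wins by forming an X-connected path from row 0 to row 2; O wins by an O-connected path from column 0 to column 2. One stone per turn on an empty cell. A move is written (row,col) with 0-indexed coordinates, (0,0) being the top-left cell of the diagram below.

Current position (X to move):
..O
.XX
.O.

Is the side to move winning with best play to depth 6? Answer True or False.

X winning at [..O/.XX/.O.]: True

[..O/.XX/.O.] X move#1: (0,0):+1/X.O/.XX/.O.*, (0,1):+1/.XO/.XX/.O., (1,0):+1/..O/XXX/.O., (2,0):-1/..O/.XX/XO., (2,2):-1/..O/.XX/.OX
[X.O/.XX/.O.] O move#2: (0,1):-1/XOO/.XX/.O.*, (1,0):-1/X.O/OXX/.O., (2,0):-1/X.O/.XX/OO., (2,2):-1/X.O/.XX/.OO
[XOO/.XX/.O.] X move#3: (1,0):+1/XOO/XXX/.O.*, (2,0):-1/XOO/.XX/XO., (2,2):-1/XOO/.XX/.OX
[XOO/XXX/.O.] O move#4: (2,0):-1/XOO/XXX/OO.*, (2,2):-1/XOO/XXX/.OO
[XOO/XXX/OO.] X move#5: (2,2):+1/XOO/XXX/OOX*
[XOO/XXX/OOX] end (terminal -1, O#6); searched ..O/.XX/.O. to 6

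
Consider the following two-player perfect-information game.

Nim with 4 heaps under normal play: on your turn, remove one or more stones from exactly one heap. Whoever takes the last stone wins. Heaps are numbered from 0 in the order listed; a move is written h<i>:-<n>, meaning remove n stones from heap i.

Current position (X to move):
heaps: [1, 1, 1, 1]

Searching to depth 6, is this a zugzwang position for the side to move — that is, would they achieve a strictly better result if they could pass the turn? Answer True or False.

zugzwang((1,1,1,1), X) = True

[(1,1,1,1)] X move#1: h0:-1:-1/(0,1,1,1)*, h1:-1:-1/(1,0,1,1), h2:-1:-1/(1,1,0,1), h3:-1:-1/(1,1,1,0)
[(0,1,1,1)] O move#2: h1:-1:+1/(0,0,1,1)*, h2:-1:+1/(0,1,0,1), h3:-1:+1/(0,1,1,0)
[(0,0,1,1)] X move#3: h2:-1:-1/(0,0,0,1)*, h3:-1:-1/(0,0,1,0)
[(0,0,0,1)] O move#4: h3:-1:+1/(0,0,0,0)*
[(0,0,0,0)] end (terminal -1, X#5); searched (1,1,1,1) to 6
pass branch (O moves first from the same position):
  | [(1,1,1,1)] O move#1: h0:-1:-1/(0,1,1,1)*, h1:-1:-1/(1,0,1,1), h2:-1:-1/(1,1,0,1), h3:-1:-1/(1,1,1,0)
  | [(0,1,1,1)] X move#2: h1:-1:+1/(0,0,1,1)*, h2:-1:+1/(0,1,0,1), h3:-1:+1/(0,1,1,0)
  | [(0,0,1,1)] O move#3: h2:-1:-1/(0,0,0,1)*, h3:-1:-1/(0,0,1,0)
  | [(0,0,0,1)] X move#4: h3:-1:+1/(0,0,0,0)*
  | [(0,0,0,0)] end (terminal -1, O#5); searched (1,1,1,1) to 6
X moving scores -1; X passing scores +1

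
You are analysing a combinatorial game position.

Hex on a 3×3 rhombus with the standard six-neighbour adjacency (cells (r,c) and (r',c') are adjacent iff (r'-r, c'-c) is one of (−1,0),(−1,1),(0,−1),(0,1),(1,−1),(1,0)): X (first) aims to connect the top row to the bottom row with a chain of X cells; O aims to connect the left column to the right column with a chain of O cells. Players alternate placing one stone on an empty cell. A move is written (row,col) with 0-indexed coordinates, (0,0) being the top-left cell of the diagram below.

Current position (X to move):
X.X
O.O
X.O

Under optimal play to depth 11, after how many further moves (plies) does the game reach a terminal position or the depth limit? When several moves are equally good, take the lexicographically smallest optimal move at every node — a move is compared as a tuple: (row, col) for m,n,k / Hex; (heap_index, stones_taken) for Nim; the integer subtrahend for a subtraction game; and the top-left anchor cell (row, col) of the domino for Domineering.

ply 1, X at X.X/O.O/X.O | (0,1)=-1→XXX/O.O/X.O; (1,1)=+1→X.X/OXO/X.O*; (2,1)=-1→X.X/O.O/XXO
ply 2: X.X/OXO/X.O is terminal -1 (O); from X.X/O.O/X.O depth 11

PV length from [X.X/O.O/X.O]: 1 ply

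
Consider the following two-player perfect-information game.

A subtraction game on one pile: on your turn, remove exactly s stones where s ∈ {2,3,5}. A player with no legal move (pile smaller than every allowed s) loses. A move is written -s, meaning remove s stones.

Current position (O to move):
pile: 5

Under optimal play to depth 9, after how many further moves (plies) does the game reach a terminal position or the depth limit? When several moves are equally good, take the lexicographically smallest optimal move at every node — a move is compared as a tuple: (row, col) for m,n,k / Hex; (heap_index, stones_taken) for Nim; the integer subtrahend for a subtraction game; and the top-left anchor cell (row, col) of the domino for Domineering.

[5] O move#1: -2:-1/3, -3:-1/2, -5:+1/0*
[0] end (terminal -1, X#2); searched 5 to 9

PV length from [5]: 1 ply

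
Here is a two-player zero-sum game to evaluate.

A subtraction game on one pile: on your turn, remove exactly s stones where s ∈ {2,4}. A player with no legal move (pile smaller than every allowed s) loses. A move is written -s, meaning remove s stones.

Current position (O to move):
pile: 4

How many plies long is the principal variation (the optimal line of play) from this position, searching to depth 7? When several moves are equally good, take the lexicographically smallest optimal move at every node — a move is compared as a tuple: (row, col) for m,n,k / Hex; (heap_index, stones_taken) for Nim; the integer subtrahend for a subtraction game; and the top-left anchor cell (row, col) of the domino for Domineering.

ply 1, O at 4 | -2=-1→2; -4=+1→0*
ply 2: 0 is terminal -1 (X); from 4 depth 7

PV length from [4]: 1 ply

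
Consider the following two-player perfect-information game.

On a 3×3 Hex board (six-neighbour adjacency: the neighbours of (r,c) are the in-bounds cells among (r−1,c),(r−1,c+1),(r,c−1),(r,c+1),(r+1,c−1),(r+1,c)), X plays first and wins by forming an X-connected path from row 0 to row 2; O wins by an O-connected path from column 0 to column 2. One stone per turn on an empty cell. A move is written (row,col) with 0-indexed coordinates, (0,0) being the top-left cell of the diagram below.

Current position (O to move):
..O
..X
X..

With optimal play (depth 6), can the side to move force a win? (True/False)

O winning at [..O/..X/X..]: True

p1 O@[..O/..X/X..]: (0,0)[O.O/..X/X..]-1 (0,1)[.OO/..X/X..]+1* (1,0)[..O/O.X/X..]+1 (1,1)[..O/.OX/X..]-1 (2,1)[..O/..X/XO.]-1 (2,2)[..O/..X/X.O]-1
p2 X@[.OO/..X/X..]: (0,0)[XOO/..X/X..]-1* (1,0)[.OO/X.X/X..]-1 (1,1)[.OO/.XX/X..]-1 (2,1)[.OO/..X/XX.]-1 (2,2)[.OO/..X/X.X]-1
p3 O@[XOO/..X/X..]: (1,0)[XOO/O.X/X..]+1* (1,1)[XOO/.OX/X..]-1 (2,1)[XOO/..X/XO.]-1 (2,2)[XOO/..X/X.O]-1
p4 X@[XOO/O.X/X..] terminal -1; root [..O/..X/X..] d6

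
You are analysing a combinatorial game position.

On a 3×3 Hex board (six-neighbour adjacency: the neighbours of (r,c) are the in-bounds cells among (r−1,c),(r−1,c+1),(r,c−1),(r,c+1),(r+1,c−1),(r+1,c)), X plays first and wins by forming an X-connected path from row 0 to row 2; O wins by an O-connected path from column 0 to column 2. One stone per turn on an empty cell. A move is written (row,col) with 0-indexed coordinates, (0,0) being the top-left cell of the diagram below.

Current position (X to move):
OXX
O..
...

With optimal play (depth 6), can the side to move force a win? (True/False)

X winning at [OXX/O../...]: True

ply 1, X at OXX/O../... | (1,1)=+1→OXX/OX./...*; (1,2)=+1→OXX/O.X/...; (2,0)=+1→OXX/O../X..; (2,1)=+1→OXX/O../.X.; (2,2)=+1→OXX/O../..X
ply 2, O at OXX/OX./... | (1,2)=-1→OXX/OXO/...*; (2,0)=-1→OXX/OX./O..; (2,1)=-1→OXX/OX./.O.; (2,2)=-1→OXX/OX./..O
ply 3, X at OXX/OXO/... | (2,0)=+1→OXX/OXO/X..*; (2,1)=+1→OXX/OXO/.X.; (2,2)=+1→OXX/OXO/..X
ply 4: OXX/OXO/X.. is terminal -1 (O); from OXX/O../... depth 6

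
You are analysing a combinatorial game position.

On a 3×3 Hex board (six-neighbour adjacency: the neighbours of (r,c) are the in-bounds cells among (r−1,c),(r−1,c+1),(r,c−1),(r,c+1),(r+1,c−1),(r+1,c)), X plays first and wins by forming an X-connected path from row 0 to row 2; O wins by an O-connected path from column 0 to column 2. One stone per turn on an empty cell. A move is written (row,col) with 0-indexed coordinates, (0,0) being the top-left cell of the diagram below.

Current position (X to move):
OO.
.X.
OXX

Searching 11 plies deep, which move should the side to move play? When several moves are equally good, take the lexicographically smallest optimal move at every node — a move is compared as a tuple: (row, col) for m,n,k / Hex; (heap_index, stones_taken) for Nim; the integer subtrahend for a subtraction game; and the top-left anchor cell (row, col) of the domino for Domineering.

X's best at [OO./.X./OXX]: (0,2)

p1 X@[OO./.X./OXX]: (0,2)[OOX/.X./OXX]+1* (1,0)[OO./XX./OXX]-1 (1,2)[OO./.XX/OXX]-1
p2 O@[OOX/.X./OXX] terminal -1; root [OO./.X./OXX] d11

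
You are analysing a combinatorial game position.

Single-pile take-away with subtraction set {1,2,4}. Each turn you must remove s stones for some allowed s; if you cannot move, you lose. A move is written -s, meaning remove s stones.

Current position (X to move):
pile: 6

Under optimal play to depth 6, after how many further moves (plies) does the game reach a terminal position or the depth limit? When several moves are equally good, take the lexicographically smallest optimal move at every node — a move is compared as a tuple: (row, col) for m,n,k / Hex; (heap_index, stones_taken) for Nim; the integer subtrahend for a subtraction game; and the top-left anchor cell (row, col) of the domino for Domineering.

[6] X move#1: -1:-1/5*, -2:-1/4, -4:-1/2
[5] O move#2: -1:-1/4, -2:+1/3*, -4:-1/1
[3] X move#3: -1:-1/2*, -2:-1/1
[2] O move#4: -1:-1/1, -2:+1/0*
[0] end (terminal -1, X#5); searched 6 to 6

PV length from [6]: 4 plies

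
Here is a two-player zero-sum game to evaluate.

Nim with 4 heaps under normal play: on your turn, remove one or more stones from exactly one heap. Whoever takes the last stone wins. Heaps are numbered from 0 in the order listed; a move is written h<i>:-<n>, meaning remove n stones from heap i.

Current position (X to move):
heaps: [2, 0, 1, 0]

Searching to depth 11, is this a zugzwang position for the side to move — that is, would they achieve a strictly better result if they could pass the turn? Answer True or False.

zugzwang((2,0,1,0), X) = False

p1 X@[(2,0,1,0)]: h0:-1[(1,0,1,0)]+1* h0:-2[(0,0,1,0)]-1 h2:-1[(2,0,0,0)]-1
p2 O@[(1,0,1,0)]: h0:-1[(0,0,1,0)]-1* h2:-1[(1,0,0,0)]-1
p3 X@[(0,0,1,0)]: h2:-1[(0,0,0,0)]+1*
p4 O@[(0,0,0,0)] terminal -1; root [(2,0,1,0)] d11
suppose X passes — search the same position with O to move:
pass> p1 O@[(2,0,1,0)]: h0:-1[(1,0,1,0)]+1* h0:-2[(0,0,1,0)]-1 h2:-1[(2,0,0,0)]-1
pass> p2 X@[(1,0,1,0)]: h0:-1[(0,0,1,0)]-1* h2:-1[(1,0,0,0)]-1
pass> p3 O@[(0,0,1,0)]: h2:-1[(0,0,0,0)]+1*
pass> p4 X@[(0,0,0,0)] terminal -1; root [(2,0,1,0)] d11
for X: play +1, pass -1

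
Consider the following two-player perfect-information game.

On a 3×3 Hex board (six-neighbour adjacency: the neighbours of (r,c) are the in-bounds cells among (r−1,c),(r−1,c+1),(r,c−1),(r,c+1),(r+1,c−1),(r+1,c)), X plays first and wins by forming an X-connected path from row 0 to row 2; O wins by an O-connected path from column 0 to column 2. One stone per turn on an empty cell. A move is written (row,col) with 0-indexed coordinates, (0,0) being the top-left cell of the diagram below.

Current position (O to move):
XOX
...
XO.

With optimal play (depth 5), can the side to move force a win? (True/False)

O winning at [XOX/.../XO.]: False

ply 1, O at XOX/.../XO. | (1,0)=-1→XOX/O../XO.*; (1,1)=-1→XOX/.O./XO.; (1,2)=-1→XOX/..O/XO.; (2,2)=-1→XOX/.../XOO
ply 2, X at XOX/O../XO. | (1,1)=+1→XOX/OX./XO.*; (1,2)=+1→XOX/O.X/XO.; (2,2)=+1→XOX/O../XOX
ply 3: XOX/OX./XO. is terminal -1 (O); from XOX/.../XO. depth 5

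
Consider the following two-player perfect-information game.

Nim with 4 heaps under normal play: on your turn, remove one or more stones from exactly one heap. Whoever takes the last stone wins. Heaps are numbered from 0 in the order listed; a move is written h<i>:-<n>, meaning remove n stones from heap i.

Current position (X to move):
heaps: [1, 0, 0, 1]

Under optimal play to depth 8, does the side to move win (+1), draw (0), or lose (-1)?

value((1,0,0,1), X) = -1

p1 X@[(1,0,0,1)]: h0:-1[(0,0,0,1)]-1* h3:-1[(1,0,0,0)]-1
p2 O@[(0,0,0,1)]: h3:-1[(0,0,0,0)]+1*
p3 X@[(0,0,0,0)] terminal -1; root [(1,0,0,1)] d8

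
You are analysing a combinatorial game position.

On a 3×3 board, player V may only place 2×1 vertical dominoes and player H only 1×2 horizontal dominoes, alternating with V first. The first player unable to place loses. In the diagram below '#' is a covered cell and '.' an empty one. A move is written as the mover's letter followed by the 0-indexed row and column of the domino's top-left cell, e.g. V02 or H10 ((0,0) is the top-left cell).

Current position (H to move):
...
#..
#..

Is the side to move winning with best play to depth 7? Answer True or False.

H winning at [.../#../#..]: True

ply 1, H at .../#../#.. | H00=-1→##./#../#..; H01=-1→.##/#../#..; H11=+1→.../###/#..*; H21=-1→.../#../###
ply 2: .../###/#.. is terminal -1 (V); from .../#../#.. depth 7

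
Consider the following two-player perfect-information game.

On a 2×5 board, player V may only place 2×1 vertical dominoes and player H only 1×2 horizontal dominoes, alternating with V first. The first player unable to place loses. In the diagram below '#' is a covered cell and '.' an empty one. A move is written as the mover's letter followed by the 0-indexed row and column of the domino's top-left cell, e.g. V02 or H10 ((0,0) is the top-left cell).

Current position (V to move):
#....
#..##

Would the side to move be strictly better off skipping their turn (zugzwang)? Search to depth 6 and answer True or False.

[#..../#..##] V move#1: V01:-1/##.../##.##, V02:+1/#.#../#.###*
[#.#../#.###] H move#2: H03:-1/#.###/#.###*
[#.###/#.###] V move#3: V01:+1/#####/#####*
[#####/#####] end (terminal -1, H#4); searched #..../#..## to 6
suppose V passes — search the same position with H to move:
pass> [#..../#..##] H move#1: H01:+1/###../#..##*, H02:-1/#.##./#..##, H03:-1/#..##/#..##, H11:+1/#..../#####
pass> [###../#..##] end (terminal -1, V#2); searched #..../#..## to 6
for V: play +1, pass -1

zugzwang(#..../#..##, V) = False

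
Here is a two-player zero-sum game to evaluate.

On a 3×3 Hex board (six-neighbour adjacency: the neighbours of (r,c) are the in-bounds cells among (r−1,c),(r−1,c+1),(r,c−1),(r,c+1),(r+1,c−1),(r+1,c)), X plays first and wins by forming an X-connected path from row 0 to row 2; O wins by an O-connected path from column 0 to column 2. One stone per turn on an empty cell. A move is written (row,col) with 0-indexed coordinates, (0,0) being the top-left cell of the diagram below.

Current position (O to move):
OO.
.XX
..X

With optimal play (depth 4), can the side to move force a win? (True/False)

[OO./.XX/..X] O move#1: (0,2):+1/OOO/.XX/..X*, (1,0):-1/OO./OXX/..X, (2,0):-1/OO./.XX/O.X, (2,1):-1/OO./.XX/.OX
[OOO/.XX/..X] end (terminal -1, X#2); searched OO./.XX/..X to 4

O winning at [OO./.XX/..X]: True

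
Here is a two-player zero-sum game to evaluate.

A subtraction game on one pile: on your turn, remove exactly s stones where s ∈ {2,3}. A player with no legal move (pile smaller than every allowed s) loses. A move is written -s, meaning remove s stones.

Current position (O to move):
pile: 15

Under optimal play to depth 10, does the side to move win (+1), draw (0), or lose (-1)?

p1 O@[15]: -2[13]-1* -3[12]-1
p2 X@[13]: -2[11]+1* -3[10]+1
p3 O@[11]: -2[9]-1* -3[8]-1
p4 X@[9]: -2[7]-1 -3[6]+1*
p5 O@[6]: -2[4]-1* -3[3]-1
p6 X@[4]: -2[2]-1 -3[1]+1*
p7 O@[1] terminal -1; root [15] d10

value(15, O) = -1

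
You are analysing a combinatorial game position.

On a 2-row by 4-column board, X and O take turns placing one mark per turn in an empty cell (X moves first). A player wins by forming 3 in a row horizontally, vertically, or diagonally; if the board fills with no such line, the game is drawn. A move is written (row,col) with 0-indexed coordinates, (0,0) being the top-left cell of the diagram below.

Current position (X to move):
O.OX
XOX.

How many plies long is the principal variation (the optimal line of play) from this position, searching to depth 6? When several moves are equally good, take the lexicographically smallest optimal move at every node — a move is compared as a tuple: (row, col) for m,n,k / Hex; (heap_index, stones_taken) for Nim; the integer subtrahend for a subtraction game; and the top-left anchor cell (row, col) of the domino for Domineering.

ply 1, X at O.OX/XOX. | (0,1)=+0→OXOX/XOX.*; (1,3)=-1→O.OX/XOXX
ply 2, O at OXOX/XOX. | (1,3)=+0→OXOX/XOXO*
ply 3: OXOX/XOXO is terminal +0 (X); from O.OX/XOX. depth 6

PV length from [O.OX/XOX.]: 2 plies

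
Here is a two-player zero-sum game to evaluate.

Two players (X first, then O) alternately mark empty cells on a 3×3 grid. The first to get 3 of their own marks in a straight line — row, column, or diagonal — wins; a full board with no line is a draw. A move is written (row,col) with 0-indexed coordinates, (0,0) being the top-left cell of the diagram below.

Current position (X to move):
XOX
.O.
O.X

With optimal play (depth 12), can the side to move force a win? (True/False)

[XOX/.O./O.X] X move#1: (1,0):-1/XOX/XO./O.X, (1,2):+1/XOX/.OX/O.X*, (2,1):+0/XOX/.O./OXX
[XOX/.OX/O.X] end (terminal -1, O#2); searched XOX/.O./O.X to 12

X winning at [XOX/.O./O.X]: True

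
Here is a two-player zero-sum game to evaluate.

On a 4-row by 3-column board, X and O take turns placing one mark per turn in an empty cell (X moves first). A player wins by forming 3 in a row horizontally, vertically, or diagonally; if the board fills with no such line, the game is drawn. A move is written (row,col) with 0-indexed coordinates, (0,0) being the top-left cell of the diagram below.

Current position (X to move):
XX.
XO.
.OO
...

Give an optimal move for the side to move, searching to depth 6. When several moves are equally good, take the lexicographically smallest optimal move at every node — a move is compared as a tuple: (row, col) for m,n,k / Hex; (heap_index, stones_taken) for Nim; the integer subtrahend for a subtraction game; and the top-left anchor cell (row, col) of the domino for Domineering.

p1 X@[XX./XO./.OO/...]: (0,2)[XXX/XO./.OO/...]+1* (1,2)[XX./XOX/.OO/...]-1 (2,0)[XX./XO./XOO/...]+1 (3,0)[XX./XO./.OO/X..]-1 (3,1)[XX./XO./.OO/.X.]-1 (3,2)[XX./XO./.OO/..X]-1
p2 O@[XXX/XO./.OO/...] terminal -1; root [XX./XO./.OO/...] d6

X's best at [XX./XO./.OO/...]: (0,2)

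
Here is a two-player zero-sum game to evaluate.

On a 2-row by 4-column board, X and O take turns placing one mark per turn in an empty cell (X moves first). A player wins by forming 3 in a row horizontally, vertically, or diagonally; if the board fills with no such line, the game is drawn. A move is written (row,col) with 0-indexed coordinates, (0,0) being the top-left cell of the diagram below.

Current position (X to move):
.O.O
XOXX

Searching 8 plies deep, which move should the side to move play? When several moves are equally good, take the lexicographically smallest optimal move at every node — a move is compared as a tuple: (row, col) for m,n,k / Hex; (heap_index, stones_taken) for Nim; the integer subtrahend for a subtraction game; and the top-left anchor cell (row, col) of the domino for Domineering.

ply 1, X at .O.O/XOXX | (0,0)=-1→XO.O/XOXX; (0,2)=+0→.OXO/XOXX*
ply 2, O at .OXO/XOXX | (0,0)=+0→OOXO/XOXX*
ply 3: OOXO/XOXX is terminal +0 (X); from .O.O/XOXX depth 8

X's best at [.O.O/XOXX]: (0,2)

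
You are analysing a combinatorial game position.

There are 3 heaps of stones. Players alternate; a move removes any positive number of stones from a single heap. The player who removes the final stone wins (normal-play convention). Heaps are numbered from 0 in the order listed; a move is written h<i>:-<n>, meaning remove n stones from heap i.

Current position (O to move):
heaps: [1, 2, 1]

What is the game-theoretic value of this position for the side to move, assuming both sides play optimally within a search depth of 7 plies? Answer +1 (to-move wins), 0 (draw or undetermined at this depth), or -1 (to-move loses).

value((1,2,1), O) = +1

p1 O@[(1,2,1)]: h0:-1[(0,2,1)]-1 h1:-1[(1,1,1)]-1 h1:-2[(1,0,1)]+1* h2:-1[(1,2,0)]-1
p2 X@[(1,0,1)]: h0:-1[(0,0,1)]-1* h2:-1[(1,0,0)]-1
p3 O@[(0,0,1)]: h2:-1[(0,0,0)]+1*
p4 X@[(0,0,0)] terminal -1; root [(1,2,1)] d7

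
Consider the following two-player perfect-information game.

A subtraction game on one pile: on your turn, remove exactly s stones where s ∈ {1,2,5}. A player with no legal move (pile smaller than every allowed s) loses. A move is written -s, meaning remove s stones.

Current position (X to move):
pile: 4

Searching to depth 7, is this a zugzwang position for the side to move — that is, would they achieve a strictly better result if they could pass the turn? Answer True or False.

zugzwang(4, X) = False

ply 1, X at 4 | -1=+1→3*; -2=-1→2
ply 2, O at 3 | -1=-1→2*; -2=-1→1
ply 3, X at 2 | -1=-1→1; -2=+1→0*
ply 4: 0 is terminal -1 (O); from 4 depth 7
pass branch (O moves first from the same position):
  | ply 1, O at 4 | -1=+1→3*; -2=-1→2
  | ply 2, X at 3 | -1=-1→2*; -2=-1→1
  | ply 3, O at 2 | -1=-1→1; -2=+1→0*
  | ply 4: 0 is terminal -1 (X); from 4 depth 7
X moving scores +1; X passing scores -1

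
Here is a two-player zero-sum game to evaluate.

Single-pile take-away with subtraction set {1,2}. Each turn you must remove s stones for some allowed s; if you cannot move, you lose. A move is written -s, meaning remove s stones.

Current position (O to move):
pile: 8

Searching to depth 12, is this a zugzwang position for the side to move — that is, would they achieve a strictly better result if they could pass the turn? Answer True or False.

ply 1, O at 8 | -1=-1→7; -2=+1→6*
ply 2, X at 6 | -1=-1→5*; -2=-1→4
ply 3, O at 5 | -1=-1→4; -2=+1→3*
ply 4, X at 3 | -1=-1→2*; -2=-1→1
ply 5, O at 2 | -1=-1→1; -2=+1→0*
ply 6: 0 is terminal -1 (X); from 8 depth 12
suppose O passes — search the same position with X to move:
pass> ply 1, X at 8 | -1=-1→7; -2=+1→6*
pass> ply 2, O at 6 | -1=-1→5*; -2=-1→4
pass> ply 3, X at 5 | -1=-1→4; -2=+1→3*
pass> ply 4, O at 3 | -1=-1→2*; -2=-1→1
pass> ply 5, X at 2 | -1=-1→1; -2=+1→0*
pass> ply 6: 0 is terminal -1 (O); from 8 depth 12
for O: play +1, pass -1

zugzwang(8, O) = False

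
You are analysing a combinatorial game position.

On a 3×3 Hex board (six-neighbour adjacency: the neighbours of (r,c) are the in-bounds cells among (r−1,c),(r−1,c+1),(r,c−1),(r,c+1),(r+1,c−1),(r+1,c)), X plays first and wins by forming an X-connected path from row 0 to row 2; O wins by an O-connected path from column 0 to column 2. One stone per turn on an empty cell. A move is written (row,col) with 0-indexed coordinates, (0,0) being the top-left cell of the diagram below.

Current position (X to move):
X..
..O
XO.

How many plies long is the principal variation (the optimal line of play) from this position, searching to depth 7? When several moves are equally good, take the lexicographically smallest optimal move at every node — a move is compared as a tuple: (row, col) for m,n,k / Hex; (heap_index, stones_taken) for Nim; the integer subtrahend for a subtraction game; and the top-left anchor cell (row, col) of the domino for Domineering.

p1 X@[X../..O/XO.]: (0,1)[XX./..O/XO.]+1* (0,2)[X.X/..O/XO.]+1 (1,0)[X../X.O/XO.]+1 (1,1)[X../.XO/XO.]+1 (2,2)[X../..O/XOX]+1
p2 O@[XX./..O/XO.]: (0,2)[XXO/..O/XO.]-1* (1,0)[XX./O.O/XO.]-1 (1,1)[XX./.OO/XO.]-1 (2,2)[XX./..O/XOO]-1
p3 X@[XXO/..O/XO.]: (1,0)[XXO/X.O/XO.]+1* (1,1)[XXO/.XO/XO.]+1 (2,2)[XXO/..O/XOX]+1
p4 O@[XXO/X.O/XO.] terminal -1; root [X../..O/XO.] d7

PV length from [X../..O/XO.]: 3 plies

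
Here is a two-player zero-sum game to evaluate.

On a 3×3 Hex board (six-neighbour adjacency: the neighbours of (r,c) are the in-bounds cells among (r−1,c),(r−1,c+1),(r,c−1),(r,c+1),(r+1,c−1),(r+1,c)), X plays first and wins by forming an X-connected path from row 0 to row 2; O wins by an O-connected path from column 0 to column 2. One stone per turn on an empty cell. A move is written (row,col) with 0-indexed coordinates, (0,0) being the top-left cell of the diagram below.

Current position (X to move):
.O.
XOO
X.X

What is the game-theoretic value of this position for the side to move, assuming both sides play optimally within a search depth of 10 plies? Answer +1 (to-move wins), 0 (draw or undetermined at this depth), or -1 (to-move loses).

value(.O./XOO/X.X, X) = +1

p1 X@[.O./XOO/X.X]: (0,0)[XO./XOO/X.X]+1* (0,2)[.OX/XOO/X.X]-1 (2,1)[.O./XOO/XXX]-1
p2 O@[XO./XOO/X.X] terminal -1; root [.O./XOO/X.X] d10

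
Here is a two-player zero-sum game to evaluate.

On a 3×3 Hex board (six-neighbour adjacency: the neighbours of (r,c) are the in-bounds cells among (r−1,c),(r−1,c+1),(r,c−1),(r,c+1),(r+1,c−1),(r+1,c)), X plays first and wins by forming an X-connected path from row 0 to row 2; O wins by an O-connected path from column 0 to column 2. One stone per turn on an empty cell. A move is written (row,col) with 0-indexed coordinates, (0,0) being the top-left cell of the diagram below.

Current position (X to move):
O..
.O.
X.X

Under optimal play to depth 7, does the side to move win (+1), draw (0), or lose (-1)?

value(O../.O./X.X, X) = -1

ply 1, X at O../.O./X.X | (0,1)=-1→OX./.O./X.X*; (0,2)=-1→O.X/.O./X.X; (1,0)=-1→O../XO./X.X; (1,2)=-1→O../.OX/X.X; (2,1)=-1→O../.O./XXX
ply 2, O at OX./.O./X.X | (0,2)=-1→OXO/.O./X.X; (1,0)=+1→OX./OO./X.X*; (1,2)=-1→OX./.OO/X.X; (2,1)=-1→OX./.O./XOX
ply 3, X at OX./OO./X.X | (0,2)=-1→OXX/OO./X.X*; (1,2)=-1→OX./OOX/X.X; (2,1)=-1→OX./OO./XXX
ply 4, O at OXX/OO./X.X | (1,2)=+1→OXX/OOO/X.X*; (2,1)=-1→OXX/OO./XOX
ply 5: OXX/OOO/X.X is terminal -1 (X); from O../.O./X.X depth 7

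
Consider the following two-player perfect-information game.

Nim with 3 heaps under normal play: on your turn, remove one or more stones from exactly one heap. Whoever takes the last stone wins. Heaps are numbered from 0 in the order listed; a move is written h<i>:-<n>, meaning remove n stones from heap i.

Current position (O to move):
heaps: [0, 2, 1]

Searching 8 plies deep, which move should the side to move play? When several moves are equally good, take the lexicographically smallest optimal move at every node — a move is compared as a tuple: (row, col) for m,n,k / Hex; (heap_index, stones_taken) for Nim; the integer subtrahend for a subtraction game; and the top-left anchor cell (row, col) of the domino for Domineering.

O's best at [(0,2,1)]: h1:-1

p1 O@[(0,2,1)]: h1:-1[(0,1,1)]+1* h1:-2[(0,0,1)]-1 h2:-1[(0,2,0)]-1
p2 X@[(0,1,1)]: h1:-1[(0,0,1)]-1* h2:-1[(0,1,0)]-1
p3 O@[(0,0,1)]: h2:-1[(0,0,0)]+1*
p4 X@[(0,0,0)] terminal -1; root [(0,2,1)] d8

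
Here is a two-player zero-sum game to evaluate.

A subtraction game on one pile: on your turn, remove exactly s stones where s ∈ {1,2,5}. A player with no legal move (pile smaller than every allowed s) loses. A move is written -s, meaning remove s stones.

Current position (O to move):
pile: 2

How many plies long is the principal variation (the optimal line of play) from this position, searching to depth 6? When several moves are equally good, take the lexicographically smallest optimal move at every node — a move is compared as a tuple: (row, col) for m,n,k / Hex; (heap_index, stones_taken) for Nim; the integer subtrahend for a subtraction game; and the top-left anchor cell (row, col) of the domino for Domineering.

p1 O@[2]: -1[1]-1 -2[0]+1*
p2 X@[0] terminal -1; root [2] d6

PV length from [2]: 1 ply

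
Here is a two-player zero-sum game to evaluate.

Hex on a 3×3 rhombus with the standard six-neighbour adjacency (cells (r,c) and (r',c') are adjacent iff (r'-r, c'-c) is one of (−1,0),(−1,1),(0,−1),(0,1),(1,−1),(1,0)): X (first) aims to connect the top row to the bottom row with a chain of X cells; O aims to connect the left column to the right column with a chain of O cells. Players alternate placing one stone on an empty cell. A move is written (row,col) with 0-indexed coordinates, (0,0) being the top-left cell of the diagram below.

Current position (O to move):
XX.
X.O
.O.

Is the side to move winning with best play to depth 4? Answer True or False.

ply 1, O at XX./X.O/.O. | (0,2)=-1→XXO/X.O/.O.; (1,1)=-1→XX./XOO/.O.; (2,0)=+1→XX./X.O/OO.*; (2,2)=-1→XX./X.O/.OO
ply 2: XX./X.O/OO. is terminal -1 (X); from XX./X.O/.O. depth 4

O winning at [XX./X.O/.O.]: True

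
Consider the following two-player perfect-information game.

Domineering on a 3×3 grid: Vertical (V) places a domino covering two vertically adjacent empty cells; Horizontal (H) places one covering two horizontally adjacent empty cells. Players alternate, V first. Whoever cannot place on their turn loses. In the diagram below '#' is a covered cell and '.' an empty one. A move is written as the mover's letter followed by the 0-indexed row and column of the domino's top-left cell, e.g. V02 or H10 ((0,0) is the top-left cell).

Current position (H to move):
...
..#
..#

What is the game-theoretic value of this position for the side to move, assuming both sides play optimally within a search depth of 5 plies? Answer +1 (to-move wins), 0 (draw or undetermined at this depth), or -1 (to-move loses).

[.../..#/..#] H move#1: H00:-1/##./..#/..#, H01:-1/.##/..#/..#, H10:+1/.../###/..#*, H20:-1/.../..#/###
[.../###/..#] end (terminal -1, V#2); searched .../..#/..# to 5

value(.../..#/..#, H) = +1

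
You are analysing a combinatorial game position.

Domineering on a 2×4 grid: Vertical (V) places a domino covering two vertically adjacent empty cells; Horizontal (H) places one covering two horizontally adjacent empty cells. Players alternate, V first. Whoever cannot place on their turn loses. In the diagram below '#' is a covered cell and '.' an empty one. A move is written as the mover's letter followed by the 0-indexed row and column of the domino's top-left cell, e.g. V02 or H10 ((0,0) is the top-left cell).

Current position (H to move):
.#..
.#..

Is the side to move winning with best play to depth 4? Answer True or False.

H winning at [.#../.#..]: True

p1 H@[.#../.#..]: H02[.###/.#..]+1* H12[.#../.###]+1
p2 V@[.###/.#..]: V00[####/##..]-1*
p3 H@[####/##..]: H12[####/####]+1*
p4 V@[####/####] terminal -1; root [.#../.#..] d4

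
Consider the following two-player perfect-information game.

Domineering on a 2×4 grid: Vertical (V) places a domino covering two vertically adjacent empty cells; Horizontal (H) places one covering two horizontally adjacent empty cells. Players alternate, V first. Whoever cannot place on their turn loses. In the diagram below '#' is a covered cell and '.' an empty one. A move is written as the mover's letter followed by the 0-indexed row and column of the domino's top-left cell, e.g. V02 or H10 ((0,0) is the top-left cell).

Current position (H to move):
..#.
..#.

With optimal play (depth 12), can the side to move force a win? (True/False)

H winning at [..#./..#.]: True

ply 1, H at ..#./..#. | H00=+1→###./..#.*; H10=+1→..#./###.
ply 2, V at ###./..#. | V03=-1→####/..##*
ply 3, H at ####/..## | H10=+1→####/####*
ply 4: ####/#### is terminal -1 (V); from ..#./..#. depth 12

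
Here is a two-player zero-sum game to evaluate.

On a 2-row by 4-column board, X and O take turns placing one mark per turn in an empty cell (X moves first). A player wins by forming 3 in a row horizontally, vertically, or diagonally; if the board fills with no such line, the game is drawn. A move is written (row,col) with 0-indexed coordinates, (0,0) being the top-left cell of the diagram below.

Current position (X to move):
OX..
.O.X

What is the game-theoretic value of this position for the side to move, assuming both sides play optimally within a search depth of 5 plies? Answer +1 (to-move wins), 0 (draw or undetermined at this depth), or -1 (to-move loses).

value(OX../.O.X, X) = 0

[OX../.O.X] X move#1: (0,2):+0/OXX./.O.X*, (0,3):+0/OX.X/.O.X, (1,0):+0/OX../XO.X, (1,2):+0/OX../.OXX
[OXX./.O.X] O move#2: (0,3):+0/OXXO/.O.X*, (1,0):-1/OXX./OO.X, (1,2):-1/OXX./.OOX
[OXXO/.O.X] X move#3: (1,0):+0/OXXO/XO.X*, (1,2):+0/OXXO/.OXX
[OXXO/XO.X] O move#4: (1,2):+0/OXXO/XOOX*
[OXXO/XOOX] end (terminal +0, X#5); searched OX../.O.X to 5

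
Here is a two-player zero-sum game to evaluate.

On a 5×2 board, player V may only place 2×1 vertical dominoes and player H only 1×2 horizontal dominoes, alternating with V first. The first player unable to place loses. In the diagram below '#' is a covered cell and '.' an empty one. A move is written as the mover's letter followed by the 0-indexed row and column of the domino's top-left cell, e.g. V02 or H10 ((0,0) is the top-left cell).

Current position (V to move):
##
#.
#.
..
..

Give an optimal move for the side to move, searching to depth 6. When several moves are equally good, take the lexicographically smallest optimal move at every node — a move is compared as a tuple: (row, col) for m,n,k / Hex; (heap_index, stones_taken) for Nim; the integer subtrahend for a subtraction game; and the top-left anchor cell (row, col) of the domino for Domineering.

[##/#./#./../..] V move#1: V11:-1/##/##/##/../.., V21:-1/##/#./##/.#/.., V30:+1/##/#./#./#./#.*, V31:+1/##/#./#./.#/.#
[##/#./#./#./#.] end (terminal -1, H#2); searched ##/#./#./../.. to 6

V's best at [##/#./#./../..]: V30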